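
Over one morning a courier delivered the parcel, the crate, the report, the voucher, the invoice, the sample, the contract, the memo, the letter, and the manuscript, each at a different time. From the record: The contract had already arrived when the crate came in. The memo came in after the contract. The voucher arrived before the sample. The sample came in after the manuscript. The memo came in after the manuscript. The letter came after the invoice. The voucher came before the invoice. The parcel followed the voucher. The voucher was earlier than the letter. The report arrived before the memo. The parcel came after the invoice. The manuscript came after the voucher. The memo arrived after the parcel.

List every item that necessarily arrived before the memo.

Directly stated before the memo: the contract, the manuscript, the parcel, and the report.
The invoice reaches the memo via the invoice → the parcel → the memo.
The voucher reaches the memo via the voucher → the parcel → the memo.
No chain forces the sample (or any of the others) ahead of the memo.

the contract, the invoice, the manuscript, the parcel, the report, the voucher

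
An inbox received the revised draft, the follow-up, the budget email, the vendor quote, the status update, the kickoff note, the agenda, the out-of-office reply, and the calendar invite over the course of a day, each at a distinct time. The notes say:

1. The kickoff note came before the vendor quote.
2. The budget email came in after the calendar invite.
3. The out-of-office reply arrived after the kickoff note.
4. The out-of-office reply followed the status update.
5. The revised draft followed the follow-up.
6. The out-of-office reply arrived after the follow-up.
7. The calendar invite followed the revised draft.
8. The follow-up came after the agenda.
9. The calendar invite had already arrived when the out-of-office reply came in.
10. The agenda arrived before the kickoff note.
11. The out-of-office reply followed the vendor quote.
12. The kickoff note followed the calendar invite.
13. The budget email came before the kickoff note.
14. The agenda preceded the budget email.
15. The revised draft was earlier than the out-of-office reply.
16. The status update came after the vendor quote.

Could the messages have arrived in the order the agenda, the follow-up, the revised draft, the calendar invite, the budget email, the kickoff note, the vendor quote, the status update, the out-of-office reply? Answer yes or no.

Check each stated constraint against the proposed order — e.g. the revised draft is ahead of the out-of-office reply; the follow-up is ahead of the out-of-office reply. Every pair is in the required order; nothing is violated.

yes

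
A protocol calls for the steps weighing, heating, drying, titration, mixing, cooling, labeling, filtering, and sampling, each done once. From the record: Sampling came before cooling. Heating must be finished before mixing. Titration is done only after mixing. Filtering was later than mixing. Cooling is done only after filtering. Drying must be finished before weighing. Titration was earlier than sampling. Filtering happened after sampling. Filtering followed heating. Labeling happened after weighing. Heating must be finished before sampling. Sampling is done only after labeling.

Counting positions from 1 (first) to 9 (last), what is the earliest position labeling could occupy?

3

Drying and weighing must both come before labeling — 2 forced predecessors.
Nothing else is forced ahead of labeling, so its earliest slot is position 2 + 1 = 3.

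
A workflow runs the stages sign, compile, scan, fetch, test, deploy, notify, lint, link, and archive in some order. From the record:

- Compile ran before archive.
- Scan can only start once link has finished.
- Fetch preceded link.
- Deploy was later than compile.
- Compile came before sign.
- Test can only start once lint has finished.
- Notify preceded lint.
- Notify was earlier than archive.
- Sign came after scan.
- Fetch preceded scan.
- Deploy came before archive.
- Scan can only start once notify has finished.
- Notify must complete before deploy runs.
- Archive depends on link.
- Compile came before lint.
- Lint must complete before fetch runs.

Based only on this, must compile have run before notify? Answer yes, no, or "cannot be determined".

cannot be determined

No chain of stated constraints runs from compile to notify, and none runs from notify to compile either.
So the relative order of compile and notify is not fixed by the given facts.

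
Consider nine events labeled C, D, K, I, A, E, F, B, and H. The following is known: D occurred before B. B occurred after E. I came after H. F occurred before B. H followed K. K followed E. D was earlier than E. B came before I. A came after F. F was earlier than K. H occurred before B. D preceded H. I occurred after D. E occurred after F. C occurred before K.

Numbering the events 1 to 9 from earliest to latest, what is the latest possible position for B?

B must come before I — 1 event forced after it.
Everything else can be placed before B in some valid order, so B can sit as late as position 9 − 1 = 8.

8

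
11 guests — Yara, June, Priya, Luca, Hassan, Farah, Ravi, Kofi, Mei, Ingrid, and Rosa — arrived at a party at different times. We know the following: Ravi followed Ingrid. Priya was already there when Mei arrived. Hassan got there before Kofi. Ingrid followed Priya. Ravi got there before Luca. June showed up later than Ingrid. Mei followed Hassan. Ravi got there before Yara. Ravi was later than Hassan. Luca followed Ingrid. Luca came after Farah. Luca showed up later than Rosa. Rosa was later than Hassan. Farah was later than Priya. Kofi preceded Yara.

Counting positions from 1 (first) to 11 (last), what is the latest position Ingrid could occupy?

Ingrid must come before June, Luca, Ravi, and Yara — 4 guests forced after them.
Everything else can be placed before Ingrid in some valid order, so Ingrid can sit as late as position 11 − 4 = 7.

7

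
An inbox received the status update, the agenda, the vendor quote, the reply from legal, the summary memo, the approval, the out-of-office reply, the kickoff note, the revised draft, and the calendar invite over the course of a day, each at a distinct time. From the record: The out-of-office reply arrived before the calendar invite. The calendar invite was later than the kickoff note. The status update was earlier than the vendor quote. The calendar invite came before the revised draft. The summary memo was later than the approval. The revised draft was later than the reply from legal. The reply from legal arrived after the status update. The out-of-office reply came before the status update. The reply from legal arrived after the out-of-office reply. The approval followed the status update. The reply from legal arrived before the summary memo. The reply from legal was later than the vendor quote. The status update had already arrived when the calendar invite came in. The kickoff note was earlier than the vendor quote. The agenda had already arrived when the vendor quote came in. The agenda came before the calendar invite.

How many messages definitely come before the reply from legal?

5

Directly stated before the reply from legal: the out-of-office reply, the status update, and the vendor quote.
The agenda reaches the reply from legal via the agenda → the vendor quote → the reply from legal.
The kickoff note reaches the reply from legal via the kickoff note → the vendor quote → the reply from legal.
No chain forces the revised draft (or any of the others) ahead of the reply from legal.
That's the agenda, the kickoff note, the out-of-office reply, the status update, and the vendor quote — 5 in all.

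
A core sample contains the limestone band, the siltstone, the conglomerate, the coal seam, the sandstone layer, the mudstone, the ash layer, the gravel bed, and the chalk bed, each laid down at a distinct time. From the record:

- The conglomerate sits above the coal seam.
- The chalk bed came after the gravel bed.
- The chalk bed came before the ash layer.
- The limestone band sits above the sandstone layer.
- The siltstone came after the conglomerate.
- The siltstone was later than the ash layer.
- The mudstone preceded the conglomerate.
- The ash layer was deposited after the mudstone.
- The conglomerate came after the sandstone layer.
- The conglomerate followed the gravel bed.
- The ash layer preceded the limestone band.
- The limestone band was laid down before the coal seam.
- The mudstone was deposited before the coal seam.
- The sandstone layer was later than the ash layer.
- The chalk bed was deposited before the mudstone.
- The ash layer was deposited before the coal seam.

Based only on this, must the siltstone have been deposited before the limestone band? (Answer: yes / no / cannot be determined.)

Tracing the constraints gives the limestone band → the coal seam → the conglomerate → the siltstone, so the limestone band must come before the siltstone.
That means the siltstone cannot be before the limestone band.

no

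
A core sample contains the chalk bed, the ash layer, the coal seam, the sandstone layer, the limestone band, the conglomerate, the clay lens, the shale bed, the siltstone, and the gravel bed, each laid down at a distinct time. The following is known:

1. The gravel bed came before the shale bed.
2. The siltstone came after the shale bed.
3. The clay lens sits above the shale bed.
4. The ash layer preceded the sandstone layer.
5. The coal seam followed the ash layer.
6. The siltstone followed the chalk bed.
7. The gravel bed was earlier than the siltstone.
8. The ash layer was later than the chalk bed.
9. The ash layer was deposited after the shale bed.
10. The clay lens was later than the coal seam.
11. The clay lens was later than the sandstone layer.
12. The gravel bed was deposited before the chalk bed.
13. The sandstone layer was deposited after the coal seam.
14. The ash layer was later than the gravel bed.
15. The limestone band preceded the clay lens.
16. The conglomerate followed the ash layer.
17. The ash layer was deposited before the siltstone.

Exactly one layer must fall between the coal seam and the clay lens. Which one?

Tracing the constraints gives the coal seam → the sandstone layer → the clay lens, so the sandstone layer sits after the coal seam and before the clay lens.
No other layer is forced both after the coal seam and before the clay lens.

the sandstone layer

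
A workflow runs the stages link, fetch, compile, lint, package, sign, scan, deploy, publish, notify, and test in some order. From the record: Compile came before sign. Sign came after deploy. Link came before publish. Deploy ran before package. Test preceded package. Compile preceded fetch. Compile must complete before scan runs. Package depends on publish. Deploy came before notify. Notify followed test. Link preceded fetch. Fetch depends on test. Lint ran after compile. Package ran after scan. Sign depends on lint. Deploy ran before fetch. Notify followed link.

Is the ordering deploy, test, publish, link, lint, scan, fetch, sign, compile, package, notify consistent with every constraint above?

no

The constraints require compile before sign, but in the proposed sequence sign appears ahead of compile. That one violation is enough.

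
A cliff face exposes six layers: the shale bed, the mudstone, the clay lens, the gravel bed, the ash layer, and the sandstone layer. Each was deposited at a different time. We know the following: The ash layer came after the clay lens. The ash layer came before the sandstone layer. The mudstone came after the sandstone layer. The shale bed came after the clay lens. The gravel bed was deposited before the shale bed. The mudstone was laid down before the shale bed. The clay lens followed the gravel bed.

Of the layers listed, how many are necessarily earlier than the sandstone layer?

Directly stated before the sandstone layer: the ash layer.
The clay lens reaches the sandstone layer via the clay lens → the ash layer → the sandstone layer.
The gravel bed reaches the sandstone layer via the gravel bed → the clay lens → the ash layer → the sandstone layer.
No chain forces the mudstone (or any of the others) ahead of the sandstone layer.
That's the ash layer, the clay lens, and the gravel bed — 3 in all.

3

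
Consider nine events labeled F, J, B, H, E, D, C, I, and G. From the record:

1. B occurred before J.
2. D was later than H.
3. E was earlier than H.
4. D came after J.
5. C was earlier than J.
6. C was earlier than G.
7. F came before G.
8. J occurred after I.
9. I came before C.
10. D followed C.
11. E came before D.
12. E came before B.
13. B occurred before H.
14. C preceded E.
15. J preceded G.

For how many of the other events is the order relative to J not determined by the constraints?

Forced before J: B, C, E, and I; forced after J: D and G.
That leaves F and H with no forced order relative to J — 2.

2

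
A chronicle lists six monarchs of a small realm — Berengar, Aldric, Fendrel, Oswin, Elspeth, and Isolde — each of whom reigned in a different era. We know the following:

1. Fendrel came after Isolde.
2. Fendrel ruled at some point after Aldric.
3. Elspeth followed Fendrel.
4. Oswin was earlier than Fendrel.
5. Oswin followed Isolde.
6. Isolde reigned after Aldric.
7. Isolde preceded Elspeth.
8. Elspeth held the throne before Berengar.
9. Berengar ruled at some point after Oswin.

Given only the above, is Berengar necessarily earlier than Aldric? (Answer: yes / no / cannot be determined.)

no

Tracing the constraints gives Aldric → Isolde → Elspeth → Berengar, so Aldric must come before Berengar.
That means Berengar cannot be before Aldric.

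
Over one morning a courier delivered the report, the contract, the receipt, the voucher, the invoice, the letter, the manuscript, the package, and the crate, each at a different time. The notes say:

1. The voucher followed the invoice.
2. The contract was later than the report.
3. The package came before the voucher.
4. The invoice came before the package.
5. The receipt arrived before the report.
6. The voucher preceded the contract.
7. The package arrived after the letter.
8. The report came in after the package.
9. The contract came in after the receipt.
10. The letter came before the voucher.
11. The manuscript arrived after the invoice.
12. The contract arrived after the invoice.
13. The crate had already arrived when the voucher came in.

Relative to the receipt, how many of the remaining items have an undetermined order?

Forced after the receipt: the contract and the report.
That leaves the crate, the invoice, the letter, the manuscript, the package, and the voucher with no forced order relative to the receipt — 6.

6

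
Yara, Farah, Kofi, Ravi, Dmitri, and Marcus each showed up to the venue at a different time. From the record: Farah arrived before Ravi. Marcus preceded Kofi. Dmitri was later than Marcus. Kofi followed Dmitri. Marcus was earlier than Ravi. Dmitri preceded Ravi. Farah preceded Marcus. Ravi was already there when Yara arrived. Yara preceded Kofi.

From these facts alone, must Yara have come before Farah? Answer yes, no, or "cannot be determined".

Tracing the constraints gives Farah → Ravi → Yara, so Farah must come before Yara.
That means Yara cannot be before Farah.

no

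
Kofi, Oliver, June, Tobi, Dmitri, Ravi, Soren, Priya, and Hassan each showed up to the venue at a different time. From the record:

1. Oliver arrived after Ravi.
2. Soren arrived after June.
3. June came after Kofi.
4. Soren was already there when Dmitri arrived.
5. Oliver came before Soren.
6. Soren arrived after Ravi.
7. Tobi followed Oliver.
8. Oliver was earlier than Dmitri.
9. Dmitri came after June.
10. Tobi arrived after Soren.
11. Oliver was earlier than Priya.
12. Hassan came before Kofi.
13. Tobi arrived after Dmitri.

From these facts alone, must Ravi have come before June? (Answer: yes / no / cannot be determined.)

No chain of stated constraints runs from Ravi to June, and none runs from June to Ravi either.
So the relative order of Ravi and June is not fixed by the given facts.

cannot be determined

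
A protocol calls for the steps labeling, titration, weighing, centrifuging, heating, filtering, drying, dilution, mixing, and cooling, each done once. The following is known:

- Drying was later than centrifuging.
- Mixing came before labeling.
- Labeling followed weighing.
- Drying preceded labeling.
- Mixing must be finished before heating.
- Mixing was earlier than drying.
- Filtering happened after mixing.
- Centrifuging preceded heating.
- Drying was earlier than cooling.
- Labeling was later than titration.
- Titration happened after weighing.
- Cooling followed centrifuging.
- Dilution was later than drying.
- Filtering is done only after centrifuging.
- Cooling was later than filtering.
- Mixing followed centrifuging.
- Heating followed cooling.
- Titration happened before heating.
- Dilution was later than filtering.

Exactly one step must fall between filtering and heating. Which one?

Tracing the constraints gives filtering → cooling → heating, so cooling sits after filtering and before heating.
No other step is forced both after filtering and before heating.

cooling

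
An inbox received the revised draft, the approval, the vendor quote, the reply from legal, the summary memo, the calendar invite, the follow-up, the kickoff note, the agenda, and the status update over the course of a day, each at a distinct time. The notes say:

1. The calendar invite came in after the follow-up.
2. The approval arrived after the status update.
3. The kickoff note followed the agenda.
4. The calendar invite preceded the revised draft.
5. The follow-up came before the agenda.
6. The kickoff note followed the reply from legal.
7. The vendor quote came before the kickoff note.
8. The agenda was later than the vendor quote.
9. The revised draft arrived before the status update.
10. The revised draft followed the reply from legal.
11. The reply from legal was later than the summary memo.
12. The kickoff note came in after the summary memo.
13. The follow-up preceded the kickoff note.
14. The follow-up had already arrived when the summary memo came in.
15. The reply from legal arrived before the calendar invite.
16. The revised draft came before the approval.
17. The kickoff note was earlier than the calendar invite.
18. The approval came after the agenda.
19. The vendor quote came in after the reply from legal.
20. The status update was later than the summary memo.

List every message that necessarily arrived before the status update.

Directly stated before the status update: the revised draft and the summary memo.
The agenda reaches the status update via the agenda → the kickoff note → the calendar invite → the revised draft → the status update.
The calendar invite reaches the status update via the calendar invite → the revised draft → the status update.
The follow-up reaches the status update via the follow-up → the summary memo → the status update.
Likewise the kickoff note, the reply from legal, and the vendor quote each reach the status update by chaining the stated constraints.
No chain forces the approval ahead of the status update.

the agenda, the calendar invite, the follow-up, the kickoff note, the reply from legal, the revised draft, the summary memo, the vendor quote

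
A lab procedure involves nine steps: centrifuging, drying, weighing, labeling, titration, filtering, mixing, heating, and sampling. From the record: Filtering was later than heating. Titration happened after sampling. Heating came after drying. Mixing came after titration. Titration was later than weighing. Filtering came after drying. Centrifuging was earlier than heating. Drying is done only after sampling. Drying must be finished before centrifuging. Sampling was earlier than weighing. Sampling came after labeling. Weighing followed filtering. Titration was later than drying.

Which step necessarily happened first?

labeling

Labeling has a chain of constraints placing it before every other step, so labeling must be first.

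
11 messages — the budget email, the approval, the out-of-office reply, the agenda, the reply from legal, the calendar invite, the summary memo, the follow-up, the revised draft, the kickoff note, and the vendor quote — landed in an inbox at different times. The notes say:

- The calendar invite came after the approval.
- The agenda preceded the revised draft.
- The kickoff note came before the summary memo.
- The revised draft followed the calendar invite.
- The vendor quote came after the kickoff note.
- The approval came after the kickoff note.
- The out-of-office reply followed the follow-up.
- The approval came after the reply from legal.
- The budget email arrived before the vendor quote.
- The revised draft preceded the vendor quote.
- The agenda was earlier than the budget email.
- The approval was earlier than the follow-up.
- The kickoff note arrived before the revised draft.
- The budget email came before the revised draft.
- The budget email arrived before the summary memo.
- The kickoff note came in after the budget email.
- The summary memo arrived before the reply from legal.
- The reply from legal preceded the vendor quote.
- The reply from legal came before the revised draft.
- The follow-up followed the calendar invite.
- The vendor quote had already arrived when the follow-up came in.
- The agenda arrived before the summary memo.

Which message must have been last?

Every other message has a chain of constraints placing it before the out-of-office reply, so the out-of-office reply is last.

the out-of-office reply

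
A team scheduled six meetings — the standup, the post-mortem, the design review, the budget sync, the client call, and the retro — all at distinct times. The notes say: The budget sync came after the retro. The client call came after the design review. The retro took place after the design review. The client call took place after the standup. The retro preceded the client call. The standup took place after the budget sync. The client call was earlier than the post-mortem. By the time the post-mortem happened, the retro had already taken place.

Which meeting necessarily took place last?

the post-mortem

Every other meeting has a chain of constraints placing it before the post-mortem, so the post-mortem is last.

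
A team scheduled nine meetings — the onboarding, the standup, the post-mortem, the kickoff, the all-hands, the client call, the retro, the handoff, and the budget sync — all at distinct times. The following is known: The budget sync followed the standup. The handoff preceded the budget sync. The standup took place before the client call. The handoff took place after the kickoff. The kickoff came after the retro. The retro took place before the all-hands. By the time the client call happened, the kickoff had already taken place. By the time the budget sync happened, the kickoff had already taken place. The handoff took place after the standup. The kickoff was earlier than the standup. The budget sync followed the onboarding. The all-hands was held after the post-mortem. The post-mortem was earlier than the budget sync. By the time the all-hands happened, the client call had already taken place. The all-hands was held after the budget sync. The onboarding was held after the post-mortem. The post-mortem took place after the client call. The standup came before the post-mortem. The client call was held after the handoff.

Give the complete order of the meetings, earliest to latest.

The constraints fix every adjacent pair, so only one ordering works:
the retro → the kickoff → the standup → the handoff → the client call → the post-mortem → the onboarding → the budget sync → the all-hands.

the retro, the kickoff, the standup, the handoff, the client call, the post-mortem, the onboarding, the budget sync, the all-hands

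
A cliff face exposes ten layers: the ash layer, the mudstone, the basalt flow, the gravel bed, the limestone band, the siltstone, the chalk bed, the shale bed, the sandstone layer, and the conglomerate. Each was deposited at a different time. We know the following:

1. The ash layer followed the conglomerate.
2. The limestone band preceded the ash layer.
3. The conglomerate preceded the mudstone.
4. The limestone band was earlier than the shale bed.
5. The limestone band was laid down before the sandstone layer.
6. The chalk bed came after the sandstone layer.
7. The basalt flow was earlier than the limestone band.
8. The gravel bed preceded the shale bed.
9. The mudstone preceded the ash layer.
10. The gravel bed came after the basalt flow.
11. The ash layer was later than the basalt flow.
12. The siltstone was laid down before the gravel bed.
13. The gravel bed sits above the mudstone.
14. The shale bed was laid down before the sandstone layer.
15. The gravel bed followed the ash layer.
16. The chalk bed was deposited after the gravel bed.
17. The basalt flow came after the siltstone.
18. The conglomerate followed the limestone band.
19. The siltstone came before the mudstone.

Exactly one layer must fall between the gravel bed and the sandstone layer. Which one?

the shale bed

Tracing the constraints gives the gravel bed → the shale bed → the sandstone layer, so the shale bed sits after the gravel bed and before the sandstone layer.
No other layer is forced both after the gravel bed and before the sandstone layer.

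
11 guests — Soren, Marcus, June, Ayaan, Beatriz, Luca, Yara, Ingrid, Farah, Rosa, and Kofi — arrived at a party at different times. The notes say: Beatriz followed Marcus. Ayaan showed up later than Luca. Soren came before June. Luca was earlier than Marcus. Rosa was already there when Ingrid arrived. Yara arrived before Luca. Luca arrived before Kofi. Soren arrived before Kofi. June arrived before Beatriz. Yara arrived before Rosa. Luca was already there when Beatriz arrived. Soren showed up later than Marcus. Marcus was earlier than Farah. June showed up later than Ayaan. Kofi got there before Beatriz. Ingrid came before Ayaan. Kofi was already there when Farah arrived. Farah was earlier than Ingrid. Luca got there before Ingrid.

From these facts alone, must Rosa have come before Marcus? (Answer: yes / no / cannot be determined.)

cannot be determined

No chain of stated constraints runs from Rosa to Marcus, and none runs from Marcus to Rosa either.
So the relative order of Rosa and Marcus is not fixed by the given facts.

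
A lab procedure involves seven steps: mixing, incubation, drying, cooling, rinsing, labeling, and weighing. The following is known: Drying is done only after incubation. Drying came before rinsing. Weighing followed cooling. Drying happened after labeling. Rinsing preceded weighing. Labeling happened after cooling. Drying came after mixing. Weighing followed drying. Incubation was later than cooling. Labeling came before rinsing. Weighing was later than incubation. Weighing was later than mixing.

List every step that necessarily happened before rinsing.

Directly stated before rinsing: drying and labeling.
Cooling reaches rinsing via cooling → labeling → rinsing.
Incubation reaches rinsing via incubation → drying → rinsing.
Mixing reaches rinsing via mixing → drying → rinsing.
No chain forces weighing ahead of rinsing.

cooling, drying, incubation, labeling, mixing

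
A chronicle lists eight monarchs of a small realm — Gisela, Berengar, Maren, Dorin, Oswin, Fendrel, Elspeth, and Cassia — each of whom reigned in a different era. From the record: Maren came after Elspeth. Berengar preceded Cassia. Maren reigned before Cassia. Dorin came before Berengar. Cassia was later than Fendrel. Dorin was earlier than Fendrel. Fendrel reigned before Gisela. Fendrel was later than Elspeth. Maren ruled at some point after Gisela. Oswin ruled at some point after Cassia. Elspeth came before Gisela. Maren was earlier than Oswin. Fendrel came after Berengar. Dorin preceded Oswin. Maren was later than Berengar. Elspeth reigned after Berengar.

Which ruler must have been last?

Every other ruler has a chain of constraints placing them before Oswin, so Oswin is last.

Oswin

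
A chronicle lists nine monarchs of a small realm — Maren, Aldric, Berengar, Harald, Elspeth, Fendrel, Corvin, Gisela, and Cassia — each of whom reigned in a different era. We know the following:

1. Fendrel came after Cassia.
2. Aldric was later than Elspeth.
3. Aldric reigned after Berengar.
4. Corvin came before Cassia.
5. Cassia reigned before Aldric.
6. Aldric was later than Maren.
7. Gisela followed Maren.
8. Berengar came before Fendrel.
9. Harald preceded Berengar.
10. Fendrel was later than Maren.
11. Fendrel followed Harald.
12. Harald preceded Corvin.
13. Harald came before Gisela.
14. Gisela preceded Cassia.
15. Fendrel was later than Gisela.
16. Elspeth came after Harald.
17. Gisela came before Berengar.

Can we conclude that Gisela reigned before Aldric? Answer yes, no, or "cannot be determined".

Chain the constraints: Gisela → Cassia → Aldric. Each link is directly stated, so Gisela comes before Aldric.

yes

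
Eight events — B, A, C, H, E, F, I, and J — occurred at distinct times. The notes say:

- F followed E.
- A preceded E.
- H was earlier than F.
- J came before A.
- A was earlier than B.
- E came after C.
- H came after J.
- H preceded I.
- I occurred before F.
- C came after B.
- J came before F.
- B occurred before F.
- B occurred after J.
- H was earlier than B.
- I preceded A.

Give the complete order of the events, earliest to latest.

The constraints fix every adjacent pair, so only one ordering works:
J → H → I → A → B → C → E → F.

J, H, I, A, B, C, E, F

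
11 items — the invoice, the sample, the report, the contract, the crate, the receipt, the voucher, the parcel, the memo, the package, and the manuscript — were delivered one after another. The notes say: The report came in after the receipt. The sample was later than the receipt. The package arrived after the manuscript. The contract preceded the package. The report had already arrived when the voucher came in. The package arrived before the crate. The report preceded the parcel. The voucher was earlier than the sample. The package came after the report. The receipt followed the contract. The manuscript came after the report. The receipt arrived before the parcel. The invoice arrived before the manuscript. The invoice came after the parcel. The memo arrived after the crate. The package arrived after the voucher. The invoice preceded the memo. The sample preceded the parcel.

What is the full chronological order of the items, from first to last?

the contract, the receipt, the report, the voucher, the sample, the parcel, the invoice, the manuscript, the package, the crate, the memo

The constraints fix every adjacent pair, so only one ordering works:
the contract → the receipt → the report → the voucher → the sample → the parcel → the invoice → the manuscript → the package → the crate → the memo.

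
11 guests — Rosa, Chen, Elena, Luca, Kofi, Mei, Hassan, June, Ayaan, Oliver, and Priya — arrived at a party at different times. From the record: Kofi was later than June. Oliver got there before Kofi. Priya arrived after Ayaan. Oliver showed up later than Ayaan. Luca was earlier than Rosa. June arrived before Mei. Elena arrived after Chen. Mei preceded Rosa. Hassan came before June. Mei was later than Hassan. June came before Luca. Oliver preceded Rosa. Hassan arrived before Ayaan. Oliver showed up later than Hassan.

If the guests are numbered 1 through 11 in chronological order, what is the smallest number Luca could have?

Hassan and June must both come before Luca — 2 forced predecessors.
Nothing else is forced ahead of Luca, so their earliest slot is position 2 + 1 = 3.

3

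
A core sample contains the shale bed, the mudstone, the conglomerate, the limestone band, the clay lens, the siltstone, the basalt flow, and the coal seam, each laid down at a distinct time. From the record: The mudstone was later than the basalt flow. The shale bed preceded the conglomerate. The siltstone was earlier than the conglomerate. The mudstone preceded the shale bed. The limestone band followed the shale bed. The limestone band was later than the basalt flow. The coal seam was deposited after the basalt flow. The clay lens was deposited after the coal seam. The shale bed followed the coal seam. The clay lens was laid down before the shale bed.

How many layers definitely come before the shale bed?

Directly stated before the shale bed: the clay lens, the coal seam, and the mudstone.
The basalt flow reaches the shale bed via the basalt flow → the mudstone → the shale bed.
That's the basalt flow, the clay lens, the coal seam, and the mudstone — 4 in all.

4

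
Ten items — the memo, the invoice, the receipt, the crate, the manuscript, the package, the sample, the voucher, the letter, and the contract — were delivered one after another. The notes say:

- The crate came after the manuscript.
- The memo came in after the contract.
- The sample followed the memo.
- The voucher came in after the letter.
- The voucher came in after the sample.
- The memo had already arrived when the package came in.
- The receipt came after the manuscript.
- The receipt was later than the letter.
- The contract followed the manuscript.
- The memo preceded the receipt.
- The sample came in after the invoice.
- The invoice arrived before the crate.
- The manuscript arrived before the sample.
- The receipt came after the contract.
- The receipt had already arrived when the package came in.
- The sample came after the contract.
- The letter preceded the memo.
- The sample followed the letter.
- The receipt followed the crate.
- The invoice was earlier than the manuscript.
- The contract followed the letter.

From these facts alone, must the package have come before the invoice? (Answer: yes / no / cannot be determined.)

no

Tracing the constraints gives the invoice → the crate → the receipt → the package, so the invoice must come before the package.
That means the package cannot be before the invoice.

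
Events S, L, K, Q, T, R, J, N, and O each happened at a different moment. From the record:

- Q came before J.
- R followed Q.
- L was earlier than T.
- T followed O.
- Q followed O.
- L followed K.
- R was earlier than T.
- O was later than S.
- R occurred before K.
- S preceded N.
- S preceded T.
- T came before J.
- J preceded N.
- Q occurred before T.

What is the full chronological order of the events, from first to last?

The constraints fix every adjacent pair, so only one ordering works:
S → O → Q → R → K → L → T → J → N.

S, O, Q, R, K, L, T, J, N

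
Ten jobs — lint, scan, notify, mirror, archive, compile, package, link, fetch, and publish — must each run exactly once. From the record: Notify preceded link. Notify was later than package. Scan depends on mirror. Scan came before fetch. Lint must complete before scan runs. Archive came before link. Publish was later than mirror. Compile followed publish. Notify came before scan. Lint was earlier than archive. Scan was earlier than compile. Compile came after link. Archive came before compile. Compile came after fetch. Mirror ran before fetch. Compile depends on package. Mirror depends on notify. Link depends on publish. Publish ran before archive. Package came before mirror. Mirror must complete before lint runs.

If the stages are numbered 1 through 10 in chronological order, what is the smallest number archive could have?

Lint, mirror, notify, package, and publish must all come before archive — 5 forced predecessors.
Nothing else is forced ahead of archive, so its earliest slot is position 5 + 1 = 6.

6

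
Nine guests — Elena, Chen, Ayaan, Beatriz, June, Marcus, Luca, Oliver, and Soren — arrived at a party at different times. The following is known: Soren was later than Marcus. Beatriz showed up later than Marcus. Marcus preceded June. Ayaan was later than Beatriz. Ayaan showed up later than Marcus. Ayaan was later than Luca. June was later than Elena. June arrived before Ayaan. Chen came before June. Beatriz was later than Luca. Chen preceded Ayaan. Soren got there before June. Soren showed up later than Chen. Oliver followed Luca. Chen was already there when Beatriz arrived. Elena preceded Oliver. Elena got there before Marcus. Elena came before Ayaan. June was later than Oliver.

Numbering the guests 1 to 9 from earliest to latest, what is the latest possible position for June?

8

June must come before Ayaan — 1 guest forced after them.
Everything else can be placed before June in some valid order, so June can sit as late as position 9 − 1 = 8.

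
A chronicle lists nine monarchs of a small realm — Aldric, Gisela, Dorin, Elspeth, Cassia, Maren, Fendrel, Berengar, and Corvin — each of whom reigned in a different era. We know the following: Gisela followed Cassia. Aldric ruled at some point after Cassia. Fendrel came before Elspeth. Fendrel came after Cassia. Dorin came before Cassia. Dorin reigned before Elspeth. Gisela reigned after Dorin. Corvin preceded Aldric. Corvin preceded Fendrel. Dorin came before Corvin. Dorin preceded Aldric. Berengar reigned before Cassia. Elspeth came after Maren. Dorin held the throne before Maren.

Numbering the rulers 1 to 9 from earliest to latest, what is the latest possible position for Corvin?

Corvin must come before Aldric, Elspeth, and Fendrel — 3 rulers forced after them.
Everything else can be placed before Corvin in some valid order, so Corvin can sit as late as position 9 − 3 = 6.

6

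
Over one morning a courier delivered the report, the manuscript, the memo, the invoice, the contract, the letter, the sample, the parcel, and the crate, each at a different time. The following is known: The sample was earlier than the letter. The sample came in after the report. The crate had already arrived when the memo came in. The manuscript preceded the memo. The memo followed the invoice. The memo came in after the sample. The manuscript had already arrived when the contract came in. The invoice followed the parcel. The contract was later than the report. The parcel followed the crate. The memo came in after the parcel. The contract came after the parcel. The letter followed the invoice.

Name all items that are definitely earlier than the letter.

the crate, the invoice, the parcel, the report, the sample

Directly stated before the letter: the invoice and the sample.
The crate reaches the letter via the crate → the parcel → the invoice → the letter.
The parcel reaches the letter via the parcel → the invoice → the letter.
The report reaches the letter via the report → the sample → the letter.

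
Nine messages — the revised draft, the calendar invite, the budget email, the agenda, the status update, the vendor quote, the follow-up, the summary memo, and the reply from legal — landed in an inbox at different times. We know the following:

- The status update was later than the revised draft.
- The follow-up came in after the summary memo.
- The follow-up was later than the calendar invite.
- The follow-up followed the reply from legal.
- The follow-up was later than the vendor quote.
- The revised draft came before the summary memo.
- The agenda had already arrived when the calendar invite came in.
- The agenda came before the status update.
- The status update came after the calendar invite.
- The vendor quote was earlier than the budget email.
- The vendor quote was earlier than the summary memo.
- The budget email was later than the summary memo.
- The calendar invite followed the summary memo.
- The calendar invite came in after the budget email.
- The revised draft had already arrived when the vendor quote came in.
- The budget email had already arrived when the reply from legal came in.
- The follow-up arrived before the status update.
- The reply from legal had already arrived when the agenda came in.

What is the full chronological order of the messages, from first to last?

the revised draft, the vendor quote, the summary memo, the budget email, the reply from legal, the agenda, the calendar invite, the follow-up, the status update

The constraints fix every adjacent pair, so only one ordering works:
the revised draft → the vendor quote → the summary memo → the budget email → the reply from legal → the agenda → the calendar invite → the follow-up → the status update.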